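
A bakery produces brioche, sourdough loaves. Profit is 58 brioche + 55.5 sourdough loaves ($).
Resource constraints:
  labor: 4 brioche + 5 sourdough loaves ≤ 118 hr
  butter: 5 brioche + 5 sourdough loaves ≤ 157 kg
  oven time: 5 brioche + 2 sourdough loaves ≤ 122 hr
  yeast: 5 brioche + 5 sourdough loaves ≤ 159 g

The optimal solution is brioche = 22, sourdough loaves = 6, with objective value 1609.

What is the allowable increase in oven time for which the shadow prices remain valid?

Binding constraints: labor, oven time. The basis is B = [[4,5],[5,2]] with det -17.
Per unit increase in oven time, x* moves by d = (0.2941, -0.2353).
The basis stays optimal until sourdough loaves reaches 0; allowable increase = 25.5 hr.

25.5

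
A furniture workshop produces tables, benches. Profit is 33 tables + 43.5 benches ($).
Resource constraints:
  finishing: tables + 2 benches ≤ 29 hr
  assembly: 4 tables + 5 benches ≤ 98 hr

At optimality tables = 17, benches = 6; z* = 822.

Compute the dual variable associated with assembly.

7.5

Both finishing and assembly are binding at x*.
From A_Bᵀ y = c: 1·y_finishing + 4·y_assembly = 33; 2·y_finishing + 5·y_assembly = 43.5.
This yields shadow prices y_finishing = 3, y_assembly = 7.5.
Shadow price of assembly = 7.5.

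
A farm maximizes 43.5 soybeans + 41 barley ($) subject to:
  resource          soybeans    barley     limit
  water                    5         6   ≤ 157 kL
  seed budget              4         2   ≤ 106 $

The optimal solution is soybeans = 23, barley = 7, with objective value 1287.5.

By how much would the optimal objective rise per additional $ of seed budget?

Both water and seed budget are binding at x*.
From A_Bᵀ y = c: 5·y_water + 4·y_seed budget = 43.5; 6·y_water + 2·y_seed budget = 41.
→ y_water = 5.5 and y_seed budget = 4.
Shadow price of seed budget = 4.

4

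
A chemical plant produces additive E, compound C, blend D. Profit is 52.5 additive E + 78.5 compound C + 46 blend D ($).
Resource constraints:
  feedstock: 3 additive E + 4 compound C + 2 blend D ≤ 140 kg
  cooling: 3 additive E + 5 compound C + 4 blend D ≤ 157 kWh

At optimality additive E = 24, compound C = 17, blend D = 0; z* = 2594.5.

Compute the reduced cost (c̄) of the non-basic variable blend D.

-6

Check each constraint at x*: feedstock 140/140 (tight); cooling 157/157 (tight).
Dual feasibility on the basic columns requires 3·y_feedstock + 3·y_cooling = 52.5, 4·y_feedstock + 5·y_cooling = 78.5.
→ y_feedstock = 9 and y_cooling = 8.5.
Reduced cost of blend D: c₃ − yᵀa₃ = 46 − (9·2 + 8.5·4) = 46 − 52 = -6.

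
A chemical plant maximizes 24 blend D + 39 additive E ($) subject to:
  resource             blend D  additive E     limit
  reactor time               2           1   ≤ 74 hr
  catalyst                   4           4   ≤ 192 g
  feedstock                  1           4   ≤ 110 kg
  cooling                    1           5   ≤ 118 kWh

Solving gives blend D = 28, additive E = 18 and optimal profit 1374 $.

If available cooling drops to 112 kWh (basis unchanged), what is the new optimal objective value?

1338

Check each constraint at x*: reactor time 74/74 (tight); catalyst 184/192 (slack 8); feedstock 100/110 (slack 10); cooling 118/118 (tight).
By complementary slackness, y = 0 for the non-binding constraints.
The binding rows give the dual system: 2·y_reactor time + 1·y_cooling = 24 and 1·y_reactor time + 5·y_cooling = 39.
→ y_reactor time = 9 and y_cooling = 6.
Δz = y_cooling·Δb = 6 × (-6) = -36, so new z* = 1374 − 36 = 1338.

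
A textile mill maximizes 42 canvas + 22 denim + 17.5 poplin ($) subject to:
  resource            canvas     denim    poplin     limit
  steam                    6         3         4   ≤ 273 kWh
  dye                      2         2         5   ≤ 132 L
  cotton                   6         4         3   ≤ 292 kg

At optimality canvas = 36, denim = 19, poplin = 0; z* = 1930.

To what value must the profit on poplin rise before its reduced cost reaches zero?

Binding: steam and cotton. Non-binding: dye (22 unused).
By complementary slackness, y = 0 for the non-binding constraint.
Dual feasibility on the basic columns requires 6·y_steam + 6·y_cotton = 42, 3·y_steam + 4·y_cotton = 22.
→ y_steam = 6 and y_cotton = 1.
poplin enters the basis when its profit ≥ yᵀa₃ = 6·4 + 1·3 = 27.

27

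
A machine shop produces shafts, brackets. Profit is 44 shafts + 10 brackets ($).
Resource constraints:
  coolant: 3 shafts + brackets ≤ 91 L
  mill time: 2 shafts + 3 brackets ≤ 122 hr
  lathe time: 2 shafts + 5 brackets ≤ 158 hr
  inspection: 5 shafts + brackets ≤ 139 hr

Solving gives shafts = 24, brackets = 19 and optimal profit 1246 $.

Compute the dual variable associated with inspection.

7

Binding: coolant and inspection. Non-binding: mill time (17 unused), lathe time (15 unused).
Since mill time, lathe time are not tight, their duals are 0.
Dual feasibility on the basic columns requires 3·y_coolant + 5·y_inspection = 44, 1·y_coolant + 1·y_inspection = 10.
Solving: y_coolant = 3, y_inspection = 7.
Shadow price of inspection = 7.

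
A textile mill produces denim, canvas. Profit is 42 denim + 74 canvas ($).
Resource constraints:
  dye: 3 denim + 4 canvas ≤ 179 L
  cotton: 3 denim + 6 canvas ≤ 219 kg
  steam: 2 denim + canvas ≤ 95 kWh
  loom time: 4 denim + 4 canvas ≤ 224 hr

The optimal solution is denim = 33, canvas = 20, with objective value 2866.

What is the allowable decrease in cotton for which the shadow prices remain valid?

Binding constraints: dye, cotton. The basis is B = [[3,4],[3,6]] with det 6.
Per unit decrease in cotton, x* moves by d = (0.6667, -0.5).
The basis stays optimal until steam becomes binding; allowable decrease = 10.8 kg.

10.8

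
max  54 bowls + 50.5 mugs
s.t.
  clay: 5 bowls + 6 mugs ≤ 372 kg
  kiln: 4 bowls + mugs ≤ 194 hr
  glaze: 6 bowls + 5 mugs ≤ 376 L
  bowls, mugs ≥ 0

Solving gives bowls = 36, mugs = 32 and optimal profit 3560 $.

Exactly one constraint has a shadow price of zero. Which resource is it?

kiln

clay: 372/372 (binding)
kiln: 176/194 (slack 18)
glaze: 376/376 (binding)
By complementary slackness, a constraint with positive slack has shadow price 0 → kiln.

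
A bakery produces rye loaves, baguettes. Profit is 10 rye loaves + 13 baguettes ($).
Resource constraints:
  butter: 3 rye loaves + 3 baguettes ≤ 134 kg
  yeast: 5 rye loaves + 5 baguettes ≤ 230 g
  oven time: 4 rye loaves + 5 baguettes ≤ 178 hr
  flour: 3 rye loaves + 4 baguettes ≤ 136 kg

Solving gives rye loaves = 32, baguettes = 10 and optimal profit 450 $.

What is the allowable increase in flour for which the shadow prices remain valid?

6.4

Binding constraints: oven time, flour. The basis is B = [[4,5],[3,4]] with det 1.
Per unit increase in flour, x* moves by d = (-5, 4).
The basis stays optimal until rye loaves reaches 0; allowable increase = 6.4 kg.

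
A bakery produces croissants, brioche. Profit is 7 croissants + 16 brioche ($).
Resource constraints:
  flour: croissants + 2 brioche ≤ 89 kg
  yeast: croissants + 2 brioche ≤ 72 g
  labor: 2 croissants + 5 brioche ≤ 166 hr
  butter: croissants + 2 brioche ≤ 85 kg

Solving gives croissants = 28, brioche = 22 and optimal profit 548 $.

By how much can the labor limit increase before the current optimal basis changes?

Binding constraints: yeast, labor. The basis is B = [[1,2],[2,5]] with det 1.
Per unit increase in labor, x* moves by d = (-2, 1).
The basis stays optimal until croissants reaches 0; allowable increase = 14 hr.

14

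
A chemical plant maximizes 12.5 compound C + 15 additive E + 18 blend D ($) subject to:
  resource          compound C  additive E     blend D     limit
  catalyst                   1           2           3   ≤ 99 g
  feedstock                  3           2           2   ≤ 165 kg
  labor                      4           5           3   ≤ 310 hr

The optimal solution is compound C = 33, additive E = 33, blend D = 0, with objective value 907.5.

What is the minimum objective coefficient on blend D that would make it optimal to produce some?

20

At the optimum: catalyst uses 99 of 99 (binding); feedstock uses 165 of 165 (binding); labor uses 297 of 310 (slack = 13).
Since labor is not tight, its dual is 0.
From A_Bᵀ y = c: 1·y_catalyst + 3·y_feedstock = 12.5; 2·y_catalyst + 2·y_feedstock = 15.
Solving: y_catalyst = 5, y_feedstock = 2.5.
blend D enters the basis when its profit ≥ yᵀa₃ = 5·3 + 2.5·2 = 20.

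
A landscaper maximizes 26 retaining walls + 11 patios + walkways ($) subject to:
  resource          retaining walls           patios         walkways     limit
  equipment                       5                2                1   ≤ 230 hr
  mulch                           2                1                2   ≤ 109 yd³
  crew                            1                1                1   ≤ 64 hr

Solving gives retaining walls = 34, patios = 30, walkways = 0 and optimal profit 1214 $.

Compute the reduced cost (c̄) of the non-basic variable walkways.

-5

Binding: equipment and crew. Non-binding: mulch (11 unused).
By complementary slackness, y = 0 for the non-binding constraint.
Dual feasibility on the basic columns requires 5·y_equipment + 1·y_crew = 26, 2·y_equipment + 1·y_crew = 11.
Solving: y_equipment = 5, y_crew = 1.
Reduced cost of walkways: c₃ − yᵀa₃ = 1 − (5·1 + 1·1) = 1 − 6 = -5.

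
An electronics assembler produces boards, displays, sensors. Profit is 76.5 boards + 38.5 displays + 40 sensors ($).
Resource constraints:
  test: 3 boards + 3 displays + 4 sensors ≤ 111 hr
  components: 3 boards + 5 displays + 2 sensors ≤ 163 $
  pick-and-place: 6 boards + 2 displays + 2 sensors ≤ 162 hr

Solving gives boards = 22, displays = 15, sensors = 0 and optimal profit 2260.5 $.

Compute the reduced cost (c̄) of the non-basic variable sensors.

Check each constraint at x*: test 111/111 (tight); components 141/163 (slack 22); pick-and-place 162/162 (tight).
Since components is not tight, its dual is 0.
Dual feasibility on the basic columns requires 3·y_test + 6·y_pick-and-place = 76.5, 3·y_test + 2·y_pick-and-place = 38.5.
Solving: y_test = 6.5, y_pick-and-place = 9.5.
Reduced cost of sensors: c₃ − yᵀa₃ = 40 − (6.5·4 + 9.5·2) = 40 − 45 = -5.

-5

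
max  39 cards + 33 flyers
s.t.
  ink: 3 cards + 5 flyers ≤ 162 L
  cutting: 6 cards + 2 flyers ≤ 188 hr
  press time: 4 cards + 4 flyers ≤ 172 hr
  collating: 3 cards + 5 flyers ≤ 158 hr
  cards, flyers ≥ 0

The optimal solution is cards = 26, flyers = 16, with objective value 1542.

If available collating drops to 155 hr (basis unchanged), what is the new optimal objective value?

Check each constraint at x*: ink 158/162 (slack 4); cutting 188/188 (tight); press time 168/172 (slack 4); collating 158/158 (tight).
By complementary slackness, y = 0 for the non-binding constraints.
From A_Bᵀ y = c: 6·y_cutting + 3·y_collating = 39; 2·y_cutting + 5·y_collating = 33.
Solving: y_cutting = 4, y_collating = 5.
Δz = y_collating·Δb = 5 × (-3) = -15, so new z* = 1542 − 15 = 1527.

1527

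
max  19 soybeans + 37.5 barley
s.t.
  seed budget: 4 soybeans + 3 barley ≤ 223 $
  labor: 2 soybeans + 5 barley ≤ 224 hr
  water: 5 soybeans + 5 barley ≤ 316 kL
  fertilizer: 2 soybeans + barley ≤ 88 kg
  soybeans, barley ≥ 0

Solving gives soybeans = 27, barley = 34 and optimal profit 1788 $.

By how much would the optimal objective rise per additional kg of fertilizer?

2.5

At the optimum: seed budget uses 210 of 223 (slack = 13); labor uses 224 of 224 (binding); water uses 305 of 316 (slack = 11); fertilizer uses 88 of 88 (binding).
Slack constraints have shadow price 0 (complementary slackness).
From A_Bᵀ y = c: 2·y_labor + 2·y_fertilizer = 19; 5·y_labor + 1·y_fertilizer = 37.5.
→ y_labor = 7 and y_fertilizer = 2.5.
Shadow price of fertilizer = 2.5.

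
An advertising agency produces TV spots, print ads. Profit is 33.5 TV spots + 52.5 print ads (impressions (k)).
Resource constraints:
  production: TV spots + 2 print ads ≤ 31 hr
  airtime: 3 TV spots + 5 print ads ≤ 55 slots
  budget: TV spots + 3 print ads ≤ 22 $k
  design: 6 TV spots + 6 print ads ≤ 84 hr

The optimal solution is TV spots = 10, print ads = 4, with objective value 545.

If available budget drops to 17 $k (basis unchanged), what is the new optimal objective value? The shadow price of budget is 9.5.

Δb = -5, so new z* = 545 + (9.5)·(-5) = 545 − 47.5 = 497.5.

497.5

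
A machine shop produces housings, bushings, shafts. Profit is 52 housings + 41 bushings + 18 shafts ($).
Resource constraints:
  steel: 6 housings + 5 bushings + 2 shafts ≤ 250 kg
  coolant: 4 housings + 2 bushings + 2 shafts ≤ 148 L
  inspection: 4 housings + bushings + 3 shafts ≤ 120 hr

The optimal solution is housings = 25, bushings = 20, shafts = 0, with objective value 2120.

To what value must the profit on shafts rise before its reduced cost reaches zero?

Check each constraint at x*: steel 250/250 (tight); coolant 140/148 (slack 8); inspection 120/120 (tight).
Since coolant is not tight, its dual is 0.
From A_Bᵀ y = c: 6·y_steel + 4·y_inspection = 52; 5·y_steel + 1·y_inspection = 41.
This yields shadow prices y_steel = 8, y_inspection = 1.
shafts enters the basis when its profit ≥ yᵀa₃ = 8·2 + 1·3 = 19.

19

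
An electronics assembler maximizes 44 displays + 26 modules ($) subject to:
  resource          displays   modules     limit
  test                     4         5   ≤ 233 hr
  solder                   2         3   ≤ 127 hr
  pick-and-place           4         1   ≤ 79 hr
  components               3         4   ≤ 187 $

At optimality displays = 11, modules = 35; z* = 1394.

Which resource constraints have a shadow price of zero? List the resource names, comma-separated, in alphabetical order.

components, test

test: 219/233 (slack 14)
solder: 127/127 (binding)
pick-and-place: 79/79 (binding)
components: 173/187 (slack 14)
By complementary slackness, a constraint with positive slack has shadow price 0 → components, test.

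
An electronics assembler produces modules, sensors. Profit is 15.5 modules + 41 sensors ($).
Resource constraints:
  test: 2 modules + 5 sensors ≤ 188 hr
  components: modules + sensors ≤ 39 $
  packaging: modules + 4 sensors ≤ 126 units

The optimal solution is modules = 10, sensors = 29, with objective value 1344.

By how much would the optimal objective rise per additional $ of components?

Binding: components and packaging. Non-binding: test (23 unused).
By complementary slackness, y = 0 for the non-binding constraint.
From A_Bᵀ y = c: 1·y_components + 1·y_packaging = 15.5; 1·y_components + 4·y_packaging = 41.
This yields shadow prices y_components = 7, y_packaging = 8.5.
Shadow price of components = 7.

7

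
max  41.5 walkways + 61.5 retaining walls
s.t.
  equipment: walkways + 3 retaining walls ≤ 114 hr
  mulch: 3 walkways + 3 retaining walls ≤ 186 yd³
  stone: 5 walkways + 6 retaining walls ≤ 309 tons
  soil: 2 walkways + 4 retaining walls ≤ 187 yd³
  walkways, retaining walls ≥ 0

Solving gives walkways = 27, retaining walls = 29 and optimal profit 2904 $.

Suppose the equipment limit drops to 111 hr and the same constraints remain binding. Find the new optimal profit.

2884.5

At the optimum: equipment uses 114 of 114 (binding); mulch uses 168 of 186 (slack = 18); stone uses 309 of 309 (binding); soil uses 170 of 187 (slack = 17).
Slack constraints have shadow price 0 (complementary slackness).
The binding rows give the dual system: 1·y_equipment + 5·y_stone = 41.5 and 3·y_equipment + 6·y_stone = 61.5.
→ y_equipment = 6.5 and y_stone = 7.
Δz = y_equipment·Δb = 6.5 × (-3) = -19.5, so new z* = 2904 − 19.5 = 2884.5.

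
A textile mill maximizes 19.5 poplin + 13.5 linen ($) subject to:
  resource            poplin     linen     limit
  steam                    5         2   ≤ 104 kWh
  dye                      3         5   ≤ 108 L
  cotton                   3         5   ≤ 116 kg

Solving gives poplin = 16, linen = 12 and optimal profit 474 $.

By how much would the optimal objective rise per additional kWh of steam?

3

Check each constraint at x*: steam 104/104 (tight); dye 108/108 (tight); cotton 108/116 (slack 8).
Since cotton is not tight, its dual is 0.
Dual feasibility on the basic columns requires 5·y_steam + 3·y_dye = 19.5, 2·y_steam + 5·y_dye = 13.5.
Solving: y_steam = 3, y_dye = 1.5.
Shadow price of steam = 3.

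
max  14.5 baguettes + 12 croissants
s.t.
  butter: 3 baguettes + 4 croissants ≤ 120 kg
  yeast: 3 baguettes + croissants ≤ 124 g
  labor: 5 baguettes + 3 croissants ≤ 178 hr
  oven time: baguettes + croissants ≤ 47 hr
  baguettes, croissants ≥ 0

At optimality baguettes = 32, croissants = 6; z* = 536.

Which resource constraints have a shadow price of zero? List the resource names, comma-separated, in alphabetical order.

butter: 120/120 (binding)
yeast: 102/124 (slack 22)
labor: 178/178 (binding)
oven time: 38/47 (slack 9)
By complementary slackness, a constraint with positive slack has shadow price 0 → oven time, yeast.

oven time, yeast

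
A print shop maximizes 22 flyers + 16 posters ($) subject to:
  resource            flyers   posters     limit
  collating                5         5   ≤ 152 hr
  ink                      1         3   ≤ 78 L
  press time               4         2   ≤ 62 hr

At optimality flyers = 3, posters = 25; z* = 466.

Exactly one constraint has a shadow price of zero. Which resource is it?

collating: 140/152 (slack 12)
ink: 78/78 (binding)
press time: 62/62 (binding)
By complementary slackness, a constraint with positive slack has shadow price 0 → collating.

collating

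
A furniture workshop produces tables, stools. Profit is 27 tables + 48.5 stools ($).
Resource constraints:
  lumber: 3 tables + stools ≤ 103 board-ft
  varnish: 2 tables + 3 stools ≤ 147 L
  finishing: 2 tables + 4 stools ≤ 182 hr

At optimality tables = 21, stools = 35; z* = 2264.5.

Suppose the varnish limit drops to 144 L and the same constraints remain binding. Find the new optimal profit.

Binding: varnish and finishing. Non-binding: lumber (5 unused).
By complementary slackness, y = 0 for the non-binding constraint.
Dual feasibility on the basic columns requires 2·y_varnish + 2·y_finishing = 27, 3·y_varnish + 4·y_finishing = 48.5.
→ y_varnish = 5.5 and y_finishing = 8.
Δz = y_varnish·Δb = 5.5 × (-3) = -16.5, so new z* = 2264.5 − 16.5 = 2248.

2248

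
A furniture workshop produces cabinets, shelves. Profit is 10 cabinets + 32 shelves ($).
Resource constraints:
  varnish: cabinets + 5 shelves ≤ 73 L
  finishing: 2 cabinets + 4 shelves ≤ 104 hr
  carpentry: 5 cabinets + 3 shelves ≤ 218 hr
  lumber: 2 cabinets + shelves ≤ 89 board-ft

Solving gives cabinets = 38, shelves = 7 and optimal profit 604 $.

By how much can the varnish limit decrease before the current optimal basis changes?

Binding constraints: varnish, finishing. The basis is B = [[1,5],[2,4]] with det -6.
Per unit decrease in varnish, x* moves by d = (0.6667, -0.3333).
The basis stays optimal until carpentry becomes binding; allowable decrease = 3 L.

3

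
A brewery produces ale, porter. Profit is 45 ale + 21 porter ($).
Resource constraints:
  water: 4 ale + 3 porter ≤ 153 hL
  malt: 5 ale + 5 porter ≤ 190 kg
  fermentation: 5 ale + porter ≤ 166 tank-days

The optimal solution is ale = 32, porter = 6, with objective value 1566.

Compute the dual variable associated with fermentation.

At the optimum: water uses 146 of 153 (slack = 7); malt uses 190 of 190 (binding); fermentation uses 166 of 166 (binding).
Slack constraints have shadow price 0 (complementary slackness).
Dual feasibility on the basic columns requires 5·y_malt + 5·y_fermentation = 45, 5·y_malt + 1·y_fermentation = 21.
Solving: y_malt = 3, y_fermentation = 6.
Shadow price of fermentation = 6.

6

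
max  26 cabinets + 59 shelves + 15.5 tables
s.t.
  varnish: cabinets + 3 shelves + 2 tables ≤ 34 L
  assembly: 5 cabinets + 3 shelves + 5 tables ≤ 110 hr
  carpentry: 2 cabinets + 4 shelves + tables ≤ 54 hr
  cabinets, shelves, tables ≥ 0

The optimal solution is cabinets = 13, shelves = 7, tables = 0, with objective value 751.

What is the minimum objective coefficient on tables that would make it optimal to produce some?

Binding: varnish and carpentry. Non-binding: assembly (24 unused).
By complementary slackness, y = 0 for the non-binding constraint.
Dual feasibility on the basic columns requires 1·y_varnish + 2·y_carpentry = 26, 3·y_varnish + 4·y_carpentry = 59.
→ y_varnish = 7 and y_carpentry = 9.5.
tables enters the basis when its profit ≥ yᵀa₃ = 7·2 + 9.5·1 = 23.5.

23.5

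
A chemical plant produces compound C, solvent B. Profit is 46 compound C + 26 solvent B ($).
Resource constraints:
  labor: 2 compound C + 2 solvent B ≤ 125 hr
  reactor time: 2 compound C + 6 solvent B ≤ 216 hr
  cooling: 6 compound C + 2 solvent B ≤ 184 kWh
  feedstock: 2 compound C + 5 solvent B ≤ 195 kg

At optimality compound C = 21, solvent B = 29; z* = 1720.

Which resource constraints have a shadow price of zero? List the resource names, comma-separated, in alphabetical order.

labor: 100/125 (slack 25)
reactor time: 216/216 (binding)
cooling: 184/184 (binding)
feedstock: 187/195 (slack 8)
By complementary slackness, a constraint with positive slack has shadow price 0 → feedstock, labor.

feedstock, labor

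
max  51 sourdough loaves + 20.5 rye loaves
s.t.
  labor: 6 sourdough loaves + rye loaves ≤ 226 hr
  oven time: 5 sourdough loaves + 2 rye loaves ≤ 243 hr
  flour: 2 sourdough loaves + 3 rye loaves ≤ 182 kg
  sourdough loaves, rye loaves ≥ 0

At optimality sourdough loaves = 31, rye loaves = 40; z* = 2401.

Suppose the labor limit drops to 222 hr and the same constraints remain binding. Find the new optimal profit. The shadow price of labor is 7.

Δb = -4, so new z* = 2401 + (7)·(-4) = 2401 − 28 = 2373.

2373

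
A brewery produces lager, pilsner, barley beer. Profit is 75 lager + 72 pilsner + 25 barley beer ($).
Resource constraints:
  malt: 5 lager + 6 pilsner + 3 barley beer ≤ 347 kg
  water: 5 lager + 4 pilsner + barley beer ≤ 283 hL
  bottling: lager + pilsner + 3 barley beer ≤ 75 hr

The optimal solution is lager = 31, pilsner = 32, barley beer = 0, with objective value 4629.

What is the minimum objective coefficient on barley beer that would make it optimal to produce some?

Binding: malt and water. Non-binding: bottling (12 unused).
Since bottling is not tight, its dual is 0.
The binding rows give the dual system: 5·y_malt + 5·y_water = 75 and 6·y_malt + 4·y_water = 72.
This yields shadow prices y_malt = 6, y_water = 9.
barley beer enters the basis when its profit ≥ yᵀa₃ = 6·3 + 9·1 = 27.

27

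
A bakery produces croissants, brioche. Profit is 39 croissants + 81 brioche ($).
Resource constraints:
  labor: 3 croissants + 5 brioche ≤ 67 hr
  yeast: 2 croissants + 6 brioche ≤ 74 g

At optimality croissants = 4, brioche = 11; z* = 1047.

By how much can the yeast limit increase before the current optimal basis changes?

6.4

Binding constraints: labor, yeast. The basis is B = [[3,5],[2,6]] with det 8.
Per unit increase in yeast, x* moves by d = (-0.625, 0.375).
The basis stays optimal until croissants reaches 0; allowable increase = 6.4 g.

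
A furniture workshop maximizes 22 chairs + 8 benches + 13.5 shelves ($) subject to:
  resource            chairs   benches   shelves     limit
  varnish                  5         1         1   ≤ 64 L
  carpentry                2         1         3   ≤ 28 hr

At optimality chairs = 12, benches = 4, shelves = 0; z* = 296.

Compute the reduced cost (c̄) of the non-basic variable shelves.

-6.5

Both varnish and carpentry are binding at x*.
From A_Bᵀ y = c: 5·y_varnish + 2·y_carpentry = 22; 1·y_varnish + 1·y_carpentry = 8.
Solving: y_varnish = 2, y_carpentry = 6.
Reduced cost of shelves: c₃ − yᵀa₃ = 13.5 − (2·1 + 6·3) = 13.5 − 20 = -6.5.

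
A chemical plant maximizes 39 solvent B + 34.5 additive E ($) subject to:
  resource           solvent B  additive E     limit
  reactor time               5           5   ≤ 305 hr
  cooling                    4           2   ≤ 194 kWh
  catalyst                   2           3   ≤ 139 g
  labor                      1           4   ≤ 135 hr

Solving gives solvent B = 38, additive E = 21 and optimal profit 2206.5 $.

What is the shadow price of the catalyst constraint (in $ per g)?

7.5

Binding: cooling and catalyst. Non-binding: reactor time (10 unused), labor (13 unused).
Slack constraints have shadow price 0 (complementary slackness).
The binding rows give the dual system: 4·y_cooling + 2·y_catalyst = 39 and 2·y_cooling + 3·y_catalyst = 34.5.
→ y_cooling = 6 and y_catalyst = 7.5.
Shadow price of catalyst = 7.5.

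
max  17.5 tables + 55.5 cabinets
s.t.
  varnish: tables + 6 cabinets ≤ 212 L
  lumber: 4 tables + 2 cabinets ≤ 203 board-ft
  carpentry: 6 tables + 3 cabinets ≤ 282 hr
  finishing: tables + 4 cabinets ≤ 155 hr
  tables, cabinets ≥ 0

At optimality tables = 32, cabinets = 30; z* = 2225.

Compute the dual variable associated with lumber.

Check each constraint at x*: varnish 212/212 (tight); lumber 188/203 (slack 15); carpentry 282/282 (tight); finishing 152/155 (slack 3).
By complementary slackness, y = 0 for the non-binding constraints.
From A_Bᵀ y = c: 1·y_varnish + 6·y_carpentry = 17.5; 6·y_varnish + 3·y_carpentry = 55.5.
Solving: y_varnish = 8.5, y_carpentry = 1.5.
Shadow price of lumber = 0.

0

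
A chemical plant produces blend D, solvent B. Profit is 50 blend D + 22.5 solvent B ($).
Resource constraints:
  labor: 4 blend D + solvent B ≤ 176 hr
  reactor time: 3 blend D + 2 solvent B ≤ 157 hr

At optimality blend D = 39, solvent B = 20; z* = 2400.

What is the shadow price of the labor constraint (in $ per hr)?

Check each constraint at x*: labor 176/176 (tight); reactor time 157/157 (tight).
The binding rows give the dual system: 4·y_labor + 3·y_reactor time = 50 and 1·y_labor + 2·y_reactor time = 22.5.
This yields shadow prices y_labor = 6.5, y_reactor time = 8.
Shadow price of labor = 6.5.

6.5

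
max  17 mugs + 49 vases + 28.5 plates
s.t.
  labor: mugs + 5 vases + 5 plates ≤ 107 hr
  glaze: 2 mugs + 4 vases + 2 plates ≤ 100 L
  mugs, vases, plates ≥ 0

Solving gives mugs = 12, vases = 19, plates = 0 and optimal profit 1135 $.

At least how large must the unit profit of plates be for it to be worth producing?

37

Both labor and glaze are binding at x*.
From A_Bᵀ y = c: 1·y_labor + 2·y_glaze = 17; 5·y_labor + 4·y_glaze = 49.
Solving: y_labor = 5, y_glaze = 6.
plates enters the basis when its profit ≥ yᵀa₃ = 5·5 + 6·2 = 37.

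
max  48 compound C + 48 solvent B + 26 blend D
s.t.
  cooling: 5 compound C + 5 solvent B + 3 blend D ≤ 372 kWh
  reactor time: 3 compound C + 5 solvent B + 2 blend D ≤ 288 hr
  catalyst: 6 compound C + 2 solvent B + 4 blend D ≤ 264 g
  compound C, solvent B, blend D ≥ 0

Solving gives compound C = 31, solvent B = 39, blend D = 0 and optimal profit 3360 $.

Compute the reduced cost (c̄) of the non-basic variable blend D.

Binding: reactor time and catalyst. Non-binding: cooling (22 unused).
Since cooling is not tight, its dual is 0.
From A_Bᵀ y = c: 3·y_reactor time + 6·y_catalyst = 48; 5·y_reactor time + 2·y_catalyst = 48.
This yields shadow prices y_reactor time = 8, y_catalyst = 4.
Reduced cost of blend D: c₃ − yᵀa₃ = 26 − (8·2 + 4·4) = 26 − 32 = -6.

-6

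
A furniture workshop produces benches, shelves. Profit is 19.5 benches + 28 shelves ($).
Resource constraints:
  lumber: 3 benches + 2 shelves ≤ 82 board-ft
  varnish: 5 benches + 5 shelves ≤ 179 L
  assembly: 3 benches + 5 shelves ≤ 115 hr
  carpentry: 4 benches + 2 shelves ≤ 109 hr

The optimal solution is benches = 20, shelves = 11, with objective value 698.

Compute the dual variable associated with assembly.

Check each constraint at x*: lumber 82/82 (tight); varnish 155/179 (slack 24); assembly 115/115 (tight); carpentry 102/109 (slack 7).
By complementary slackness, y = 0 for the non-binding constraints.
From A_Bᵀ y = c: 3·y_lumber + 3·y_assembly = 19.5; 2·y_lumber + 5·y_assembly = 28.
This yields shadow prices y_lumber = 1.5, y_assembly = 5.
Shadow price of assembly = 5.

5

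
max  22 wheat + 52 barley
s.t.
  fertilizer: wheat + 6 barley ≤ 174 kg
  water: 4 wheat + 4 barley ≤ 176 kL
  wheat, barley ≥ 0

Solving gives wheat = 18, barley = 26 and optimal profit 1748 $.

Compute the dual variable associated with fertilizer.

Both fertilizer and water are binding at x*.
The binding rows give the dual system: 1·y_fertilizer + 4·y_water = 22 and 6·y_fertilizer + 4·y_water = 52.
This yields shadow prices y_fertilizer = 6, y_water = 4.
Shadow price of fertilizer = 6.

6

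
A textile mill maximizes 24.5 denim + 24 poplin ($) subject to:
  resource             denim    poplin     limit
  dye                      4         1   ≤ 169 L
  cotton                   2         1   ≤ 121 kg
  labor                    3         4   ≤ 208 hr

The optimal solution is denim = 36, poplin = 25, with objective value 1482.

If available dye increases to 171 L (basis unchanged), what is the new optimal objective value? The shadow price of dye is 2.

Δb = 2, so new z* = 1482 + (2)·(2) = 1482 + 4 = 1486.

1486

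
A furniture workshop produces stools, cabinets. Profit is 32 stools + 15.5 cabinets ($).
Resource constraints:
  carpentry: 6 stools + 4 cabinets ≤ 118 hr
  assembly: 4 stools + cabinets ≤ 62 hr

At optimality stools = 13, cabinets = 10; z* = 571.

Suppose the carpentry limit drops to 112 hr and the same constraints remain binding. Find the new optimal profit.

At the optimum: carpentry uses 118 of 118 (binding); assembly uses 62 of 62 (binding).
The binding rows give the dual system: 6·y_carpentry + 4·y_assembly = 32 and 4·y_carpentry + 1·y_assembly = 15.5.
Solving: y_carpentry = 3, y_assembly = 3.5.
Δz = y_carpentry·Δb = 3 × (-6) = -18, so new z* = 571 − 18 = 553.

553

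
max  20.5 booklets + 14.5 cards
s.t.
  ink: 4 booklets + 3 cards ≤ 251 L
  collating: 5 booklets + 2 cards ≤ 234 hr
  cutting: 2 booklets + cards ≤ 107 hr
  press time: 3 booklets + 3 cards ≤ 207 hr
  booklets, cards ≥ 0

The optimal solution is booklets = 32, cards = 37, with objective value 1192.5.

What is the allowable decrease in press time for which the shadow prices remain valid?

66.6

Binding constraints: collating, press time. The basis is B = [[5,2],[3,3]] with det 9.
Per unit decrease in press time, x* moves by d = (0.2222, -0.5556).
The basis stays optimal until cards reaches 0; allowable decrease = 66.6 hr.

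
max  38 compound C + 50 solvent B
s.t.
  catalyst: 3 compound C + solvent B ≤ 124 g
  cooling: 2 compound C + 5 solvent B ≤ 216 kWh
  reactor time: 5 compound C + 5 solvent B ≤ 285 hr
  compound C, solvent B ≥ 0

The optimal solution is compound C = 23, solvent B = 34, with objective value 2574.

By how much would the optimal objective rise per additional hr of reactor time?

6

Binding: cooling and reactor time. Non-binding: catalyst (21 unused).
By complementary slackness, y = 0 for the non-binding constraint.
From A_Bᵀ y = c: 2·y_cooling + 5·y_reactor time = 38; 5·y_cooling + 5·y_reactor time = 50.
This yields shadow prices y_cooling = 4, y_reactor time = 6.
Shadow price of reactor time = 6.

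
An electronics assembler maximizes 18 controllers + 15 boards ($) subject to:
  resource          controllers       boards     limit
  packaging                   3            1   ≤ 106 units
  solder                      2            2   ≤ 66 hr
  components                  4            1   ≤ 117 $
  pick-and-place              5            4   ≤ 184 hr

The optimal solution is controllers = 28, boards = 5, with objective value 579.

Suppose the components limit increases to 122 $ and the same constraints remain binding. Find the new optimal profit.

584

Check each constraint at x*: packaging 89/106 (slack 17); solder 66/66 (tight); components 117/117 (tight); pick-and-place 160/184 (slack 24).
By complementary slackness, y = 0 for the non-binding constraints.
From A_Bᵀ y = c: 2·y_solder + 4·y_components = 18; 2·y_solder + 1·y_components = 15.
→ y_solder = 7 and y_components = 1.
Δz = y_components·Δb = 1 × (5) = 5, so new z* = 579 + 5 = 584.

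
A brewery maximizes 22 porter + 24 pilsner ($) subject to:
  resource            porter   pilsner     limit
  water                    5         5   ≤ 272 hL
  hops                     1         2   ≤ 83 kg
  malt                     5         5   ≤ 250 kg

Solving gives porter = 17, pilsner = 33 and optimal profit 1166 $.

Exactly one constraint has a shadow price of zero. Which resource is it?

water

water: 250/272 (slack 22)
hops: 83/83 (binding)
malt: 250/250 (binding)
By complementary slackness, a constraint with positive slack has shadow price 0 → water.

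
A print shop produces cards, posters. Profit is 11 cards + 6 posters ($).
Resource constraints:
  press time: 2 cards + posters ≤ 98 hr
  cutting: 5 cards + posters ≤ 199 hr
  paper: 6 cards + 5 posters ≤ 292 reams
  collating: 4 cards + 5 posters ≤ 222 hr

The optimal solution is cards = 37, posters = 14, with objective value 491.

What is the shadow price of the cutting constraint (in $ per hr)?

1

Check each constraint at x*: press time 88/98 (slack 10); cutting 199/199 (tight); paper 292/292 (tight); collating 218/222 (slack 4).
Since press time, collating are not tight, their duals are 0.
Dual feasibility on the basic columns requires 5·y_cutting + 6·y_paper = 11, 1·y_cutting + 5·y_paper = 6.
This yields shadow prices y_cutting = 1, y_paper = 1.
Shadow price of cutting = 1.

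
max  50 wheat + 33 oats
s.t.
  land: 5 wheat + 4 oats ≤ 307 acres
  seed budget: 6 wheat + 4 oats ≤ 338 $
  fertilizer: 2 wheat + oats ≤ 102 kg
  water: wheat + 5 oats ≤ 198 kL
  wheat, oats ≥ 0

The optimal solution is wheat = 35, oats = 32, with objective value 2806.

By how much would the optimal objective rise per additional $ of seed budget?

At the optimum: land uses 303 of 307 (slack = 4); seed budget uses 338 of 338 (binding); fertilizer uses 102 of 102 (binding); water uses 195 of 198 (slack = 3).
By complementary slackness, y = 0 for the non-binding constraints.
Dual feasibility on the basic columns requires 6·y_seed budget + 2·y_fertilizer = 50, 4·y_seed budget + 1·y_fertilizer = 33.
Solving: y_seed budget = 8, y_fertilizer = 1.
Shadow price of seed budget = 8.

8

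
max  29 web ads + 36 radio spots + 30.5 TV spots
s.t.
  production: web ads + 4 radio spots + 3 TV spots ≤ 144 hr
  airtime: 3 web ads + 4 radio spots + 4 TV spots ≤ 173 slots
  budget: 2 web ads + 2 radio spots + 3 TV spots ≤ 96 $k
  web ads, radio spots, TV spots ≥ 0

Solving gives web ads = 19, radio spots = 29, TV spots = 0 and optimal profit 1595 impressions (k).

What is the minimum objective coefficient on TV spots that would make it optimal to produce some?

40

Check each constraint at x*: production 135/144 (slack 9); airtime 173/173 (tight); budget 96/96 (tight).
Since production is not tight, its dual is 0.
The binding rows give the dual system: 3·y_airtime + 2·y_budget = 29 and 4·y_airtime + 2·y_budget = 36.
→ y_airtime = 7 and y_budget = 4.
TV spots enters the basis when its profit ≥ yᵀa₃ = 7·4 + 4·3 = 40.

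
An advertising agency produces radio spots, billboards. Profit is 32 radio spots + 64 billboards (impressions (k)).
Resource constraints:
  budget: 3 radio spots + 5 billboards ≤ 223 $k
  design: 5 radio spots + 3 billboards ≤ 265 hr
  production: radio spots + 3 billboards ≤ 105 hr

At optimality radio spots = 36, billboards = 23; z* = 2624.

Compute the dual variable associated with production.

Check each constraint at x*: budget 223/223 (tight); design 249/265 (slack 16); production 105/105 (tight).
Slack constraints have shadow price 0 (complementary slackness).
From A_Bᵀ y = c: 3·y_budget + 1·y_production = 32; 5·y_budget + 3·y_production = 64.
→ y_budget = 8 and y_production = 8.
Shadow price of production = 8.

8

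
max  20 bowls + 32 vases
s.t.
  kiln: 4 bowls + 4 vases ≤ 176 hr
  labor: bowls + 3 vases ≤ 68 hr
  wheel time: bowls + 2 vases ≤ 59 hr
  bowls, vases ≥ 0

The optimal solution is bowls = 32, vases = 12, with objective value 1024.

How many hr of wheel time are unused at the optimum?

3

wheel time used = 1·32 + 2·12 = 56; slack = 59 − 56 = 3.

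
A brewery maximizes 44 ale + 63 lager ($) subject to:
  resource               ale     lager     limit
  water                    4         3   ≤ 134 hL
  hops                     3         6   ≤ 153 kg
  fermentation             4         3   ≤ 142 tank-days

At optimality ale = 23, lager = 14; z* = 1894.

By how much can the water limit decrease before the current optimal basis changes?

57.5

Binding constraints: water, hops. The basis is B = [[4,3],[3,6]] with det 15.
Per unit decrease in water, x* moves by d = (-0.4, 0.2).
The basis stays optimal until ale reaches 0; allowable decrease = 57.5 hL.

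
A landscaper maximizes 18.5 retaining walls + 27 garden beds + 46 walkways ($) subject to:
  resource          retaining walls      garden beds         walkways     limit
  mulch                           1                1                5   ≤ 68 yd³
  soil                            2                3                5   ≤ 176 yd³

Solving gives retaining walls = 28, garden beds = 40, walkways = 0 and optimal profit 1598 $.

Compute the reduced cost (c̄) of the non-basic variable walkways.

At the optimum: mulch uses 68 of 68 (binding); soil uses 176 of 176 (binding).
The binding rows give the dual system: 1·y_mulch + 2·y_soil = 18.5 and 1·y_mulch + 3·y_soil = 27.
→ y_mulch = 1.5 and y_soil = 8.5.
Reduced cost of walkways: c₃ − yᵀa₃ = 46 − (1.5·5 + 8.5·5) = 46 − 50 = -4.

-4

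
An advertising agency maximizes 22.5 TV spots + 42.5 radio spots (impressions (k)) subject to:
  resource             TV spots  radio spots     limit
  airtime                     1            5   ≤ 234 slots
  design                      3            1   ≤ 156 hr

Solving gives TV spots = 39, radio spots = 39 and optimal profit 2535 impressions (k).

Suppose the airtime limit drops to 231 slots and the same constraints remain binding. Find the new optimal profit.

Both airtime and design are binding at x*.
From A_Bᵀ y = c: 1·y_airtime + 3·y_design = 22.5; 5·y_airtime + 1·y_design = 42.5.
Solving: y_airtime = 7.5, y_design = 5.
Δz = y_airtime·Δb = 7.5 × (-3) = -22.5, so new z* = 2535 − 22.5 = 2512.5.

2512.5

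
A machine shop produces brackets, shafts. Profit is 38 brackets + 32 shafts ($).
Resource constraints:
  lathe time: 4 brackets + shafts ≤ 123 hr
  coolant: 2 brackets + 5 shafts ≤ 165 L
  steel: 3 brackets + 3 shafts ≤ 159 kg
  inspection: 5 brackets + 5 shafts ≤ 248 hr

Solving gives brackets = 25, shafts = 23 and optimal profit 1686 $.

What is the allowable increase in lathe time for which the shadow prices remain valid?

9.6

Binding constraints: lathe time, coolant. The basis is B = [[4,1],[2,5]] with det 18.
Per unit increase in lathe time, x* moves by d = (0.2778, -0.1111).
The basis stays optimal until inspection becomes binding; allowable increase = 9.6 hr.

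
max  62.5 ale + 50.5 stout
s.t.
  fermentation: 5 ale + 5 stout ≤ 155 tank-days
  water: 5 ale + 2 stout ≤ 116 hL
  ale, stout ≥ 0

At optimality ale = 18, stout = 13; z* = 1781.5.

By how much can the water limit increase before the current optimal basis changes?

39

Binding constraints: fermentation, water. The basis is B = [[5,5],[5,2]] with det -15.
Per unit increase in water, x* moves by d = (0.3333, -0.3333).
The basis stays optimal until stout reaches 0; allowable increase = 39 hL.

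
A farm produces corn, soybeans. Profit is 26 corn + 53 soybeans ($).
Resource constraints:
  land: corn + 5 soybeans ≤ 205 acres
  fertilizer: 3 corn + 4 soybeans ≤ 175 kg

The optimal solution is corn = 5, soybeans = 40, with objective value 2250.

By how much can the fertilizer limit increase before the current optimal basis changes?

Binding constraints: land, fertilizer. The basis is B = [[1,5],[3,4]] with det -11.
Per unit increase in fertilizer, x* moves by d = (0.4545, -0.0909).
The basis stays optimal until soybeans reaches 0; allowable increase = 440 kg.

440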